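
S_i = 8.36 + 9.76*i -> [8.36, 18.12, 27.88, 37.64, 47.4]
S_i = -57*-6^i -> [-57, 342, -2052, 12312, -73872]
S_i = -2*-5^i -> [-2, 10, -50, 250, -1250]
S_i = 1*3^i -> [1, 3, 9, 27, 81]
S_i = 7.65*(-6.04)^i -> [7.65, -46.21, 279.08, -1685.67, 10181.44]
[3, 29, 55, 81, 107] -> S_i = 3 + 26*i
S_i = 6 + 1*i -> [6, 7, 8, 9, 10]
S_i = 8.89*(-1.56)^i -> [8.89, -13.87, 21.63, -33.75, 52.65]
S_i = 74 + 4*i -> [74, 78, 82, 86, 90]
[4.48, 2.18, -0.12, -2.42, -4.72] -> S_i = 4.48 + -2.30*i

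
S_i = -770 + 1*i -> [-770, -769, -768, -767, -766]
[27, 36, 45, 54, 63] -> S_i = 27 + 9*i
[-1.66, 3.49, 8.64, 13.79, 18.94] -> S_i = -1.66 + 5.15*i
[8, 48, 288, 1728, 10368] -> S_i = 8*6^i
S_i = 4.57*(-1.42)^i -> [4.57, -6.49, 9.21, -13.09, 18.58]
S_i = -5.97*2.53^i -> [-5.97, -15.1, -38.21, -96.68, -244.6]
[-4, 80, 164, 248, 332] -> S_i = -4 + 84*i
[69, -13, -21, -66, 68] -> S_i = Random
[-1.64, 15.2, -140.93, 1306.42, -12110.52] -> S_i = -1.64*(-9.27)^i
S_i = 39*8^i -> [39, 312, 2496, 19968, 159744]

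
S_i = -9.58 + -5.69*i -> [-9.58, -15.27, -20.96, -26.65, -32.34]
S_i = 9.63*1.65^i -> [9.63, 15.89, 26.22, 43.26, 71.38]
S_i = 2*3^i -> [2, 6, 18, 54, 162]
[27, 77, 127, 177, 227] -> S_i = 27 + 50*i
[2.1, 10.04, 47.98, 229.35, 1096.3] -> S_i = 2.10*4.78^i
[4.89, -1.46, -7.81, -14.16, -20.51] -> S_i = 4.89 + -6.35*i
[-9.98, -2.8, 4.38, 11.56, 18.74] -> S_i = -9.98 + 7.18*i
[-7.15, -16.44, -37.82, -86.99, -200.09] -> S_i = -7.15*2.30^i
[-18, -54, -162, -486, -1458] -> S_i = -18*3^i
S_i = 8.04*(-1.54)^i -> [8.04, -12.38, 19.07, -29.36, 45.22]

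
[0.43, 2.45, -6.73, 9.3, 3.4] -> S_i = Random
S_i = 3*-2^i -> [3, -6, 12, -24, 48]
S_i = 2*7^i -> [2, 14, 98, 686, 4802]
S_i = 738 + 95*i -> [738, 833, 928, 1023, 1118]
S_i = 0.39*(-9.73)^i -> [0.39, -3.79, 36.92, -359.26, 3495.55]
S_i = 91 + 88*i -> [91, 179, 267, 355, 443]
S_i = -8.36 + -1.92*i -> [-8.36, -10.28, -12.2, -14.12, -16.04]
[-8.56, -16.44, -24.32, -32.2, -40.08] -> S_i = -8.56 + -7.88*i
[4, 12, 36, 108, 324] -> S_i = 4*3^i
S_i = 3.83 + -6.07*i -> [3.83, -2.24, -8.31, -14.38, -20.45]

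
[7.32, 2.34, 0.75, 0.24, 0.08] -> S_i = 7.32*0.32^i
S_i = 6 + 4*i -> [6, 10, 14, 18, 22]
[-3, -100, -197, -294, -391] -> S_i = -3 + -97*i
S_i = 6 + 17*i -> [6, 23, 40, 57, 74]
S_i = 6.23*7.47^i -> [6.23, 46.54, 347.64, 2596.87, 19398.6]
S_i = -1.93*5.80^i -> [-1.93, -11.19, -64.93, -376.57, -2184.08]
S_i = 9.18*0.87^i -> [9.18, 7.99, 6.95, 6.05, 5.26]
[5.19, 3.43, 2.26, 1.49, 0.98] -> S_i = 5.19*0.66^i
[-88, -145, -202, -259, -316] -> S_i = -88 + -57*i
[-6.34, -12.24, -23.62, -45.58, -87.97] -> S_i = -6.34*1.93^i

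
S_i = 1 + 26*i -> [1, 27, 53, 79, 105]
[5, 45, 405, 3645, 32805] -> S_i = 5*9^i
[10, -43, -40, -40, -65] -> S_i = Random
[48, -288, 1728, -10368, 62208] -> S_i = 48*-6^i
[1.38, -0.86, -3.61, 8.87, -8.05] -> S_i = Random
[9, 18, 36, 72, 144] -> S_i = 9*2^i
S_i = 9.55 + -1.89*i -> [9.55, 7.66, 5.77, 3.88, 1.99]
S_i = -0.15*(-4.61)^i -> [-0.15, 0.69, -3.19, 14.7, -67.75]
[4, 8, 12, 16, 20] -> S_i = 4 + 4*i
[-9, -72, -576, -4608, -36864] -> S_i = -9*8^i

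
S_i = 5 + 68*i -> [5, 73, 141, 209, 277]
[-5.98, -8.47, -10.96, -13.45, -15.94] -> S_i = -5.98 + -2.49*i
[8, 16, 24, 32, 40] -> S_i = 8 + 8*i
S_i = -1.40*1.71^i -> [-1.4, -2.39, -4.09, -7.0, -11.97]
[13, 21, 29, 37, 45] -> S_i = 13 + 8*i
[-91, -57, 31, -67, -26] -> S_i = Random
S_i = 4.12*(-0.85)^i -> [4.12, -3.5, 2.98, -2.53, 2.15]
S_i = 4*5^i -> [4, 20, 100, 500, 2500]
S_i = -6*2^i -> [-6, -12, -24, -48, -96]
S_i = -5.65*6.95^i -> [-5.65, -39.27, -272.91, -1896.72, -13182.19]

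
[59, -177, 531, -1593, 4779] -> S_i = 59*-3^i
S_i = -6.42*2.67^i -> [-6.42, -17.14, -45.77, -122.2, -326.27]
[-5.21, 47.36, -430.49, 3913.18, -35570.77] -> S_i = -5.21*(-9.09)^i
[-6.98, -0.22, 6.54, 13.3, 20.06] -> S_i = -6.98 + 6.76*i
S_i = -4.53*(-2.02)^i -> [-4.53, 9.15, -18.48, 37.34, -75.42]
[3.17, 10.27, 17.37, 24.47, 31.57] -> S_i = 3.17 + 7.10*i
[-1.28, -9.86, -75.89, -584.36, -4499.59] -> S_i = -1.28*7.70^i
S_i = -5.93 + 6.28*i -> [-5.93, 0.35, 6.63, 12.91, 19.19]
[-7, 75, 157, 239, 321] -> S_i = -7 + 82*i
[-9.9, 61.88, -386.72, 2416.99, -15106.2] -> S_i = -9.90*(-6.25)^i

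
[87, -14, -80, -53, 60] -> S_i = Random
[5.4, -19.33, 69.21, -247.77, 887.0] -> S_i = 5.40*(-3.58)^i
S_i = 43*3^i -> [43, 129, 387, 1161, 3483]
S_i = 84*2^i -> [84, 168, 336, 672, 1344]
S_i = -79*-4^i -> [-79, 316, -1264, 5056, -20224]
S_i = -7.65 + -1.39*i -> [-7.65, -9.04, -10.43, -11.82, -13.21]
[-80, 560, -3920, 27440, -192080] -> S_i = -80*-7^i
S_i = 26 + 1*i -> [26, 27, 28, 29, 30]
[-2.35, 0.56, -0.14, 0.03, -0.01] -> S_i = -2.35*(-0.24)^i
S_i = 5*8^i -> [5, 40, 320, 2560, 20480]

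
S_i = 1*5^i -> [1, 5, 25, 125, 625]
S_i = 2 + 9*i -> [2, 11, 20, 29, 38]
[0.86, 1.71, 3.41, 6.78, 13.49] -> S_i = 0.86*1.99^i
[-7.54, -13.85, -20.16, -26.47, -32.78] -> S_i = -7.54 + -6.31*i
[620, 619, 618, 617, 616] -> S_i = 620 + -1*i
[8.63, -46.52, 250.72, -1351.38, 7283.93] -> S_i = 8.63*(-5.39)^i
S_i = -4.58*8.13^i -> [-4.58, -37.24, -302.72, -2461.14, -20009.1]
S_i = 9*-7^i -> [9, -63, 441, -3087, 21609]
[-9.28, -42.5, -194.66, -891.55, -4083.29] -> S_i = -9.28*4.58^i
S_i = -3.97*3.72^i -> [-3.97, -14.77, -54.94, -204.37, -760.26]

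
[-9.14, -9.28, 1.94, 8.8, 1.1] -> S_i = Random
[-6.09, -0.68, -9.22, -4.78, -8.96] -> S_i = Random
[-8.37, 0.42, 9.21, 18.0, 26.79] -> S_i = -8.37 + 8.79*i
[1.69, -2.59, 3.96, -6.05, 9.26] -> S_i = 1.69*(-1.53)^i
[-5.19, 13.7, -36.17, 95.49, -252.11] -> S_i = -5.19*(-2.64)^i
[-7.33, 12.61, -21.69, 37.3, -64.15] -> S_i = -7.33*(-1.72)^i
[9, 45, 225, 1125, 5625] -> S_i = 9*5^i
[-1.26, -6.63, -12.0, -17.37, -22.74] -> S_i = -1.26 + -5.37*i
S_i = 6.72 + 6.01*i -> [6.72, 12.73, 18.74, 24.75, 30.76]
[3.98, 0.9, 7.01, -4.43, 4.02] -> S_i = Random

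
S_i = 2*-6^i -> [2, -12, 72, -432, 2592]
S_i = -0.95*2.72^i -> [-0.95, -2.58, -7.03, -19.12, -52.0]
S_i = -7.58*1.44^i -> [-7.58, -10.92, -15.72, -22.63, -32.59]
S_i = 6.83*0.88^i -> [6.83, 6.01, 5.29, 4.65, 4.1]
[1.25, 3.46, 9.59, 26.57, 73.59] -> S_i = 1.25*2.77^i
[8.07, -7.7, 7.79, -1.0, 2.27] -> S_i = Random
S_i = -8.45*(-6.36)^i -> [-8.45, 53.74, -341.8, 2173.84, -13825.64]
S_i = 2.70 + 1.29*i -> [2.7, 3.99, 5.28, 6.57, 7.86]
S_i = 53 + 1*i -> [53, 54, 55, 56, 57]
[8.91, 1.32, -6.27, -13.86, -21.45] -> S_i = 8.91 + -7.59*i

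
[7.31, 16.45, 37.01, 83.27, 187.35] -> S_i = 7.31*2.25^i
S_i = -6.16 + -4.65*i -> [-6.16, -10.81, -15.46, -20.11, -24.76]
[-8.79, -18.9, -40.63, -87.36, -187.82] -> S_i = -8.79*2.15^i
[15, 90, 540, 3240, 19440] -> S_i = 15*6^i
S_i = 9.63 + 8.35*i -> [9.63, 17.98, 26.33, 34.68, 43.03]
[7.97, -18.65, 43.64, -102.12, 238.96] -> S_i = 7.97*(-2.34)^i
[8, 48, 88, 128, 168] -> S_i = 8 + 40*i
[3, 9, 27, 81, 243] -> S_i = 3*3^i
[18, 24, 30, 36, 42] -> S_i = 18 + 6*i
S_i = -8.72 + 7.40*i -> [-8.72, -1.32, 6.08, 13.48, 20.88]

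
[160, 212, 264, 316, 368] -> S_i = 160 + 52*i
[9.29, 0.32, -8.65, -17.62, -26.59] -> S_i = 9.29 + -8.97*i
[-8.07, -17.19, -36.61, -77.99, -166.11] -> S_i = -8.07*2.13^i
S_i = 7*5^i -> [7, 35, 175, 875, 4375]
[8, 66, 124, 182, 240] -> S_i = 8 + 58*i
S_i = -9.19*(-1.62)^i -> [-9.19, 14.89, -24.12, 39.07, -63.3]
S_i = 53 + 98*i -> [53, 151, 249, 347, 445]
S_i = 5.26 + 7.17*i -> [5.26, 12.43, 19.6, 26.77, 33.94]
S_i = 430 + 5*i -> [430, 435, 440, 445, 450]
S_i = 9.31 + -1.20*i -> [9.31, 8.11, 6.91, 5.71, 4.51]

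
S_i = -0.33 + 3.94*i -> [-0.33, 3.61, 7.55, 11.49, 15.43]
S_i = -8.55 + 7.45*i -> [-8.55, -1.1, 6.35, 13.8, 21.25]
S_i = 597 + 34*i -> [597, 631, 665, 699, 733]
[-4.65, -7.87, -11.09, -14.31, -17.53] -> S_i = -4.65 + -3.22*i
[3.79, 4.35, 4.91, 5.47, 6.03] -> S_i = 3.79 + 0.56*i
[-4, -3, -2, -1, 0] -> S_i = -4 + 1*i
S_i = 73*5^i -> [73, 365, 1825, 9125, 45625]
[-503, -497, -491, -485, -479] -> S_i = -503 + 6*i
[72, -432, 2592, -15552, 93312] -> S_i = 72*-6^i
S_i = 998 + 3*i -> [998, 1001, 1004, 1007, 1010]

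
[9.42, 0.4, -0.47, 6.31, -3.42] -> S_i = Random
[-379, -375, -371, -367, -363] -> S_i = -379 + 4*i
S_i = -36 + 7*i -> [-36, -29, -22, -15, -8]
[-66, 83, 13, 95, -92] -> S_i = Random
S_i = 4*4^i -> [4, 16, 64, 256, 1024]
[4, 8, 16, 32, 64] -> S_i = 4*2^i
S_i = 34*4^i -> [34, 136, 544, 2176, 8704]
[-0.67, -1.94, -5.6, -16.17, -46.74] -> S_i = -0.67*2.89^i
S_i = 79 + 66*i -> [79, 145, 211, 277, 343]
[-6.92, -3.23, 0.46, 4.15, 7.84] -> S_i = -6.92 + 3.69*i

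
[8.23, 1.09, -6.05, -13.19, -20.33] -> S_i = 8.23 + -7.14*i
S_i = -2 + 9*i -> [-2, 7, 16, 25, 34]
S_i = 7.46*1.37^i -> [7.46, 10.22, 14.0, 19.18, 26.28]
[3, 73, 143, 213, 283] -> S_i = 3 + 70*i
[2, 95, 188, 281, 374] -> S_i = 2 + 93*i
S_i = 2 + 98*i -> [2, 100, 198, 296, 394]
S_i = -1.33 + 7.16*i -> [-1.33, 5.83, 12.99, 20.15, 27.31]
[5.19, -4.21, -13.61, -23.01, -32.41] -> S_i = 5.19 + -9.40*i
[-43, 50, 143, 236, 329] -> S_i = -43 + 93*i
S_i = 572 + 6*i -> [572, 578, 584, 590, 596]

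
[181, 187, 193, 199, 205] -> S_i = 181 + 6*i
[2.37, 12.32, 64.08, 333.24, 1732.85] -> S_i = 2.37*5.20^i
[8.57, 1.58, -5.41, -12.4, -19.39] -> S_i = 8.57 + -6.99*i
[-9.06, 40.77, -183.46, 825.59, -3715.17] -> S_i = -9.06*(-4.50)^i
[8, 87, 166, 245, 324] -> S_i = 8 + 79*i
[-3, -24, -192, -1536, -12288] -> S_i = -3*8^i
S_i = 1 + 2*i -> [1, 3, 5, 7, 9]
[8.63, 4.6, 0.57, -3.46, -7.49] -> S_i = 8.63 + -4.03*i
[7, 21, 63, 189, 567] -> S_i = 7*3^i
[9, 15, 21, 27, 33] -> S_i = 9 + 6*i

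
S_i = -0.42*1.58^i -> [-0.42, -0.66, -1.05, -1.66, -2.62]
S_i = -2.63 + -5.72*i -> [-2.63, -8.35, -14.07, -19.79, -25.51]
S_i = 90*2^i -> [90, 180, 360, 720, 1440]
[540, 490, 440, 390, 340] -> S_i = 540 + -50*i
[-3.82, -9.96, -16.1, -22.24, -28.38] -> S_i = -3.82 + -6.14*i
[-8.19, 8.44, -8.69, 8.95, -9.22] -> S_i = -8.19*(-1.03)^i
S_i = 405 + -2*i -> [405, 403, 401, 399, 397]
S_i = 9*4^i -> [9, 36, 144, 576, 2304]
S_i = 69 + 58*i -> [69, 127, 185, 243, 301]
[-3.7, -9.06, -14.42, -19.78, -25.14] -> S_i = -3.70 + -5.36*i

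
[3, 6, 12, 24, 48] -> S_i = 3*2^i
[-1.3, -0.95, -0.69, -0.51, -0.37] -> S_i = -1.30*0.73^i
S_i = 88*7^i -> [88, 616, 4312, 30184, 211288]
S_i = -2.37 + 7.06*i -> [-2.37, 4.69, 11.75, 18.81, 25.87]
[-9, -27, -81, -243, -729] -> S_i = -9*3^i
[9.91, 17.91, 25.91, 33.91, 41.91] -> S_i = 9.91 + 8.00*i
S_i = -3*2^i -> [-3, -6, -12, -24, -48]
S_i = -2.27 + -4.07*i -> [-2.27, -6.34, -10.41, -14.48, -18.55]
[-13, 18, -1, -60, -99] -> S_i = Random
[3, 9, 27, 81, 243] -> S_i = 3*3^i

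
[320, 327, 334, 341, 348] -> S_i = 320 + 7*i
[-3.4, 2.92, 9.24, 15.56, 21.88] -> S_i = -3.40 + 6.32*i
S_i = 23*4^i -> [23, 92, 368, 1472, 5888]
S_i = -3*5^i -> [-3, -15, -75, -375, -1875]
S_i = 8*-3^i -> [8, -24, 72, -216, 648]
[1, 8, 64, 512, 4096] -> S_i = 1*8^i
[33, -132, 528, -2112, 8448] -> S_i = 33*-4^i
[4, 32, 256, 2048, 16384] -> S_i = 4*8^i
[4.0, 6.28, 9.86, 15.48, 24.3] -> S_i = 4.00*1.57^i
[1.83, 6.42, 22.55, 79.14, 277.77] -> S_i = 1.83*3.51^i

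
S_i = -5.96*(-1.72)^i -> [-5.96, 10.25, -17.63, 30.33, -52.16]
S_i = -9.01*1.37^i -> [-9.01, -12.34, -16.91, -23.17, -31.74]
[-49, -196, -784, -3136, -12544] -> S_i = -49*4^i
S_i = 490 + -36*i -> [490, 454, 418, 382, 346]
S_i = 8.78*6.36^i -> [8.78, 55.84, 355.15, 2258.74, 14365.57]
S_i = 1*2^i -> [1, 2, 4, 8, 16]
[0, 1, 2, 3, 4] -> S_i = 0 + 1*i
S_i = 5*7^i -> [5, 35, 245, 1715, 12005]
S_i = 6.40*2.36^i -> [6.4, 15.1, 35.65, 84.12, 198.53]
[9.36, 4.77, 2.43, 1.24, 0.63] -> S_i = 9.36*0.51^i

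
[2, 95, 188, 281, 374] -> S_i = 2 + 93*i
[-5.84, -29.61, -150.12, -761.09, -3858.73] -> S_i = -5.84*5.07^i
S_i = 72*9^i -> [72, 648, 5832, 52488, 472392]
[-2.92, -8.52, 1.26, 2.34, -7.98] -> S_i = Random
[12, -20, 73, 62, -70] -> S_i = Random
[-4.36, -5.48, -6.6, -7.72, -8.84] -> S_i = -4.36 + -1.12*i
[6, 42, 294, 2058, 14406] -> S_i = 6*7^i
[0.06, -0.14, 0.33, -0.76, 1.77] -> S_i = 0.06*(-2.33)^i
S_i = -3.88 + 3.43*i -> [-3.88, -0.45, 2.98, 6.41, 9.84]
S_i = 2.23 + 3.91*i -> [2.23, 6.14, 10.05, 13.96, 17.87]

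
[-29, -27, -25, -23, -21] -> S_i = -29 + 2*i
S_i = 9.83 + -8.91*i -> [9.83, 0.92, -7.99, -16.9, -25.81]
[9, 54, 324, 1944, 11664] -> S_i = 9*6^i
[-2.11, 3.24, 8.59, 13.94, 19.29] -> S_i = -2.11 + 5.35*i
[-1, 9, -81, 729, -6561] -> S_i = -1*-9^i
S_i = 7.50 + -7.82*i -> [7.5, -0.32, -8.14, -15.96, -23.78]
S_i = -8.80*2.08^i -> [-8.8, -18.3, -38.07, -79.19, -164.72]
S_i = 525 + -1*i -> [525, 524, 523, 522, 521]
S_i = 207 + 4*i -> [207, 211, 215, 219, 223]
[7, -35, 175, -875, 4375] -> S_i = 7*-5^i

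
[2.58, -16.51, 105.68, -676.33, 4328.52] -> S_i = 2.58*(-6.40)^i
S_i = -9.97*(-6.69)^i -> [-9.97, 66.7, -446.22, 2985.2, -19970.99]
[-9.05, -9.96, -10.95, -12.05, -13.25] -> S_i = -9.05*1.10^i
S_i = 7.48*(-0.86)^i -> [7.48, -6.43, 5.53, -4.76, 4.09]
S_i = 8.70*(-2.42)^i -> [8.7, -21.05, 50.95, -123.3, 298.39]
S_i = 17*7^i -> [17, 119, 833, 5831, 40817]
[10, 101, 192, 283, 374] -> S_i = 10 + 91*i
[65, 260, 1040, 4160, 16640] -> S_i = 65*4^i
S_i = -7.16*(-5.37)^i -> [-7.16, 38.45, -206.47, 1108.76, -5954.02]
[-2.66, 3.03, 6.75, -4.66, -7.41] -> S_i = Random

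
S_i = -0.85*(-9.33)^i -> [-0.85, 7.93, -73.99, 690.34, -6440.88]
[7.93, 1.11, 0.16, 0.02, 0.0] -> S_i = 7.93*0.14^i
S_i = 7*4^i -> [7, 28, 112, 448, 1792]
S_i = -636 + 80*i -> [-636, -556, -476, -396, -316]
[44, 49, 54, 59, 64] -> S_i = 44 + 5*i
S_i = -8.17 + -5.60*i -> [-8.17, -13.77, -19.37, -24.97, -30.57]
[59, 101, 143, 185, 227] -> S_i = 59 + 42*i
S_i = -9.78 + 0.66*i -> [-9.78, -9.12, -8.46, -7.8, -7.14]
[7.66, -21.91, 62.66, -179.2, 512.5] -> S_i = 7.66*(-2.86)^i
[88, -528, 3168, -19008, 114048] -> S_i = 88*-6^i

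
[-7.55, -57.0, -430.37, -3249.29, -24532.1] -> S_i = -7.55*7.55^i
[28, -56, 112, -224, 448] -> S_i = 28*-2^i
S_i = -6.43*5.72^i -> [-6.43, -36.78, -210.38, -1203.37, -6883.27]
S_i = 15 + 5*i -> [15, 20, 25, 30, 35]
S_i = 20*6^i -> [20, 120, 720, 4320, 25920]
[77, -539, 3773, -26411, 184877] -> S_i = 77*-7^i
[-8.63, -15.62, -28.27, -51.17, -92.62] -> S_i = -8.63*1.81^i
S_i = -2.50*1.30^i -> [-2.5, -3.25, -4.23, -5.49, -7.14]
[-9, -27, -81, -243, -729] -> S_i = -9*3^i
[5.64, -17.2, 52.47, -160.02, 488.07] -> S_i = 5.64*(-3.05)^i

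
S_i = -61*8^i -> [-61, -488, -3904, -31232, -249856]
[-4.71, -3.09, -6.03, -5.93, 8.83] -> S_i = Random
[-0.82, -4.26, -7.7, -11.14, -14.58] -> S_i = -0.82 + -3.44*i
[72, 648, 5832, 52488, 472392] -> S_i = 72*9^i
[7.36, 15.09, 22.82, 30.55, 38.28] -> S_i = 7.36 + 7.73*i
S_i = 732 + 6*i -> [732, 738, 744, 750, 756]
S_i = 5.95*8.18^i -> [5.95, 48.67, 398.13, 3256.69, 26639.75]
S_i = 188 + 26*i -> [188, 214, 240, 266, 292]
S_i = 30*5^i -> [30, 150, 750, 3750, 18750]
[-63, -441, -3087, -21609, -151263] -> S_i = -63*7^i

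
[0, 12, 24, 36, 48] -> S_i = 0 + 12*i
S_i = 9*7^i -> [9, 63, 441, 3087, 21609]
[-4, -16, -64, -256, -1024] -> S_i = -4*4^i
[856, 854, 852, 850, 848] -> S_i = 856 + -2*i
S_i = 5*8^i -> [5, 40, 320, 2560, 20480]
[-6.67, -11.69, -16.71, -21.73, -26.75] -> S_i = -6.67 + -5.02*i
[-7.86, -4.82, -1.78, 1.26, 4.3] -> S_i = -7.86 + 3.04*i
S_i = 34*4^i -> [34, 136, 544, 2176, 8704]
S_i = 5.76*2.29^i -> [5.76, 13.19, 30.21, 69.17, 158.4]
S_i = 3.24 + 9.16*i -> [3.24, 12.4, 21.56, 30.72, 39.88]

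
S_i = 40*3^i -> [40, 120, 360, 1080, 3240]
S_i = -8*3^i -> [-8, -24, -72, -216, -648]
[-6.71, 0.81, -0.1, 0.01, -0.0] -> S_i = -6.71*(-0.12)^i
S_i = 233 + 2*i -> [233, 235, 237, 239, 241]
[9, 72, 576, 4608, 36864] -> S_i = 9*8^i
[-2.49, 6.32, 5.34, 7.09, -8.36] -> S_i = Random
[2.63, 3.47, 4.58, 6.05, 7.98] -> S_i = 2.63*1.32^i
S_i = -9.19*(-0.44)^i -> [-9.19, 4.04, -1.78, 0.78, -0.34]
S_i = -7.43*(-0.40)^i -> [-7.43, 2.97, -1.19, 0.48, -0.19]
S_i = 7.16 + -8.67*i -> [7.16, -1.51, -10.18, -18.85, -27.52]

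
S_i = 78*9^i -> [78, 702, 6318, 56862, 511758]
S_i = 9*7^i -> [9, 63, 441, 3087, 21609]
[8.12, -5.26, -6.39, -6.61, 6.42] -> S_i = Random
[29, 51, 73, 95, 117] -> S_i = 29 + 22*i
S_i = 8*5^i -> [8, 40, 200, 1000, 5000]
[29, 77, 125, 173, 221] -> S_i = 29 + 48*i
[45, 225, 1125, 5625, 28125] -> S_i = 45*5^i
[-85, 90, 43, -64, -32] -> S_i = Random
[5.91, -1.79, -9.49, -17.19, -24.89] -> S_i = 5.91 + -7.70*i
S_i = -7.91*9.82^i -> [-7.91, -77.68, -762.78, -7490.5, -73556.73]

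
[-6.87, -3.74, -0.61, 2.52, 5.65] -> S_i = -6.87 + 3.13*i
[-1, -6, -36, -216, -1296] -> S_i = -1*6^i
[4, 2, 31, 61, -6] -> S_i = Random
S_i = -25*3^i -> [-25, -75, -225, -675, -2025]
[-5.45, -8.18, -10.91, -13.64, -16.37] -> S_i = -5.45 + -2.73*i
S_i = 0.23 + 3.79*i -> [0.23, 4.02, 7.81, 11.6, 15.39]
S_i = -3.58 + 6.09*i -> [-3.58, 2.51, 8.6, 14.69, 20.78]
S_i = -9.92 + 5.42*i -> [-9.92, -4.5, 0.92, 6.34, 11.76]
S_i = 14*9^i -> [14, 126, 1134, 10206, 91854]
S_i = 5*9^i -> [5, 45, 405, 3645, 32805]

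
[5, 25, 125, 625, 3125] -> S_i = 5*5^i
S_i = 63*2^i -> [63, 126, 252, 504, 1008]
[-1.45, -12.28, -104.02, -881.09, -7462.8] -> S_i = -1.45*8.47^i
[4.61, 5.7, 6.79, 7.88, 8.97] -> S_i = 4.61 + 1.09*i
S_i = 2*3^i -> [2, 6, 18, 54, 162]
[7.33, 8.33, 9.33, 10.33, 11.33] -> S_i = 7.33 + 1.00*i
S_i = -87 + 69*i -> [-87, -18, 51, 120, 189]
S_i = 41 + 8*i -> [41, 49, 57, 65, 73]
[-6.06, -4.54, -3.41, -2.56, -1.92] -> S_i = -6.06*0.75^i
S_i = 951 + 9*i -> [951, 960, 969, 978, 987]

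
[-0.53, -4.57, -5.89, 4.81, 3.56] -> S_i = Random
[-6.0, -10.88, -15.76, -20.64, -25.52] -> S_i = -6.00 + -4.88*i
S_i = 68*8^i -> [68, 544, 4352, 34816, 278528]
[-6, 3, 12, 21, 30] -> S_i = -6 + 9*i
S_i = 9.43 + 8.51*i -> [9.43, 17.94, 26.45, 34.96, 43.47]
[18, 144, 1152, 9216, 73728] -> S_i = 18*8^i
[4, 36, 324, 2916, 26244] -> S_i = 4*9^i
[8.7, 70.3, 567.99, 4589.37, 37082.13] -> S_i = 8.70*8.08^i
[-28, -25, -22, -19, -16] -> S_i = -28 + 3*i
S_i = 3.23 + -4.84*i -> [3.23, -1.61, -6.45, -11.29, -16.13]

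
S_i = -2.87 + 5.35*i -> [-2.87, 2.48, 7.83, 13.18, 18.53]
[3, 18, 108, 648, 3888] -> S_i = 3*6^i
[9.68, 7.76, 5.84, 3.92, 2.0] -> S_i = 9.68 + -1.92*i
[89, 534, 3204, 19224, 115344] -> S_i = 89*6^i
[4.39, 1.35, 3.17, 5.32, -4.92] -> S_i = Random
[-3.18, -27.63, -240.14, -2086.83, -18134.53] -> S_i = -3.18*8.69^i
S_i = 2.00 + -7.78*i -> [2.0, -5.78, -13.56, -21.34, -29.12]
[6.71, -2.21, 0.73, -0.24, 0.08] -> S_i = 6.71*(-0.33)^i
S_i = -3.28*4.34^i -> [-3.28, -14.24, -61.78, -268.13, -1163.68]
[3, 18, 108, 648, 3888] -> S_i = 3*6^i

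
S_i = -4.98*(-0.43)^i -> [-4.98, 2.14, -0.92, 0.4, -0.17]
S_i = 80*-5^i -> [80, -400, 2000, -10000, 50000]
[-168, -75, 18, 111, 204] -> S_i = -168 + 93*i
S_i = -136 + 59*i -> [-136, -77, -18, 41, 100]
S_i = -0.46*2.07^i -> [-0.46, -0.95, -1.97, -4.08, -8.45]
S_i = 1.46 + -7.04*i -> [1.46, -5.58, -12.62, -19.66, -26.7]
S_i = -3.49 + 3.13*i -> [-3.49, -0.36, 2.77, 5.9, 9.03]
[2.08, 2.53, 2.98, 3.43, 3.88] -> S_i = 2.08 + 0.45*i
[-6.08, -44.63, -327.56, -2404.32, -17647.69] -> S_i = -6.08*7.34^i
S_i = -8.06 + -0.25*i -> [-8.06, -8.31, -8.56, -8.81, -9.06]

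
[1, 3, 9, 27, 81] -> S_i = 1*3^i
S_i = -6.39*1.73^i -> [-6.39, -11.05, -19.12, -33.09, -57.24]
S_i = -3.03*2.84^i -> [-3.03, -8.61, -24.44, -69.41, -197.11]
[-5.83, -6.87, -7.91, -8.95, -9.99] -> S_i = -5.83 + -1.04*i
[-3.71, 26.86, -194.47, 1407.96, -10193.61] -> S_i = -3.71*(-7.24)^i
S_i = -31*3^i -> [-31, -93, -279, -837, -2511]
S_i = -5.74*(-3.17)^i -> [-5.74, 18.2, -57.68, 182.85, -579.63]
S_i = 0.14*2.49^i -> [0.14, 0.35, 0.87, 2.16, 5.38]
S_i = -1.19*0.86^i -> [-1.19, -1.02, -0.88, -0.76, -0.65]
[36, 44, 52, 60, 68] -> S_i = 36 + 8*i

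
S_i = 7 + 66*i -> [7, 73, 139, 205, 271]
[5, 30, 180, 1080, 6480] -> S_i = 5*6^i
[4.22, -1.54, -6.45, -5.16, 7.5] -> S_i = Random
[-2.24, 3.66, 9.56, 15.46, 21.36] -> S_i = -2.24 + 5.90*i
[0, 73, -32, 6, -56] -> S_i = Random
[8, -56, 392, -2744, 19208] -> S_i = 8*-7^i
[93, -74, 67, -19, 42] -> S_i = Random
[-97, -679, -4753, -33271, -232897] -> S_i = -97*7^i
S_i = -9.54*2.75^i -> [-9.54, -26.24, -72.15, -198.4, -545.61]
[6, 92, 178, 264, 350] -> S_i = 6 + 86*i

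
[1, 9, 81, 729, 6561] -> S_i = 1*9^i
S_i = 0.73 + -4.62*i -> [0.73, -3.89, -8.51, -13.13, -17.75]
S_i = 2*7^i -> [2, 14, 98, 686, 4802]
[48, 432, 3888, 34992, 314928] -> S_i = 48*9^i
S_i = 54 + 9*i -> [54, 63, 72, 81, 90]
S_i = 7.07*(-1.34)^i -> [7.07, -9.47, 12.69, -17.01, 22.79]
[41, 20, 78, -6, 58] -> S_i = Random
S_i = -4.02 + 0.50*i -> [-4.02, -3.52, -3.02, -2.52, -2.02]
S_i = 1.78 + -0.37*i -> [1.78, 1.41, 1.04, 0.67, 0.3]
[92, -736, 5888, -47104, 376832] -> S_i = 92*-8^i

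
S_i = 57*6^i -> [57, 342, 2052, 12312, 73872]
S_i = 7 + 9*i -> [7, 16, 25, 34, 43]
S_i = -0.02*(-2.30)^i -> [-0.02, 0.05, -0.11, 0.24, -0.56]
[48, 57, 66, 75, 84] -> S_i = 48 + 9*i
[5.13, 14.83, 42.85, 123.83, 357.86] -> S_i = 5.13*2.89^i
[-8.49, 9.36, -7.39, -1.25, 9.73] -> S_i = Random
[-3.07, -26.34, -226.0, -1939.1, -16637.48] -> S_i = -3.07*8.58^i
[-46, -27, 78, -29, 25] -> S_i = Random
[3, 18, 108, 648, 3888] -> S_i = 3*6^i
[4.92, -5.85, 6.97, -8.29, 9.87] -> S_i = 4.92*(-1.19)^i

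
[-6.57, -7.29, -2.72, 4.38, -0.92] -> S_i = Random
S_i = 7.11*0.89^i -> [7.11, 6.33, 5.63, 5.01, 4.46]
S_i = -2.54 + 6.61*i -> [-2.54, 4.07, 10.68, 17.29, 23.9]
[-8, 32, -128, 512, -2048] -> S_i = -8*-4^i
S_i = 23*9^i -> [23, 207, 1863, 16767, 150903]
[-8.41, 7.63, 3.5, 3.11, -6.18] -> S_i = Random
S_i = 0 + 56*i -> [0, 56, 112, 168, 224]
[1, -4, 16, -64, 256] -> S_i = 1*-4^i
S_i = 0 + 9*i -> [0, 9, 18, 27, 36]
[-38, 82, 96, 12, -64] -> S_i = Random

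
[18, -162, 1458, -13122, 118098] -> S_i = 18*-9^i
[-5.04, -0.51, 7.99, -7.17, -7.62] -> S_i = Random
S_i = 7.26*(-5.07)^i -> [7.26, -36.81, 186.62, -946.15, 4796.99]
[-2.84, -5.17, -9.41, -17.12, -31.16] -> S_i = -2.84*1.82^i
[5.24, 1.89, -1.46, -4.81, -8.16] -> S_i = 5.24 + -3.35*i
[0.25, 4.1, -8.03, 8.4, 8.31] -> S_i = Random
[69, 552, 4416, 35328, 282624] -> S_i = 69*8^i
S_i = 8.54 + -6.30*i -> [8.54, 2.24, -4.06, -10.36, -16.66]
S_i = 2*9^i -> [2, 18, 162, 1458, 13122]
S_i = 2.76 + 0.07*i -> [2.76, 2.83, 2.9, 2.97, 3.04]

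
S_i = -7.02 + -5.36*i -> [-7.02, -12.38, -17.74, -23.1, -28.46]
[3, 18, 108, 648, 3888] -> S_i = 3*6^i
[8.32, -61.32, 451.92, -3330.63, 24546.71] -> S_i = 8.32*(-7.37)^i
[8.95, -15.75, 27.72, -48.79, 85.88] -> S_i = 8.95*(-1.76)^i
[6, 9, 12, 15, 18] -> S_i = 6 + 3*i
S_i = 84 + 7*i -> [84, 91, 98, 105, 112]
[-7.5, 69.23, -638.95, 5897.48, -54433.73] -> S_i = -7.50*(-9.23)^i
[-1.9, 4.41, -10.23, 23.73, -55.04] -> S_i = -1.90*(-2.32)^i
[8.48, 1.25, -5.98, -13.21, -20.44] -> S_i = 8.48 + -7.23*i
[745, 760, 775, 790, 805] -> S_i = 745 + 15*i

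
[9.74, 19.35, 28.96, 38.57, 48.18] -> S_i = 9.74 + 9.61*i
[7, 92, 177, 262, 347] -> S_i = 7 + 85*i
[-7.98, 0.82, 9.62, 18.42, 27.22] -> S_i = -7.98 + 8.80*i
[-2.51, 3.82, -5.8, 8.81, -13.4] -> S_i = -2.51*(-1.52)^i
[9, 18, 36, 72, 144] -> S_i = 9*2^i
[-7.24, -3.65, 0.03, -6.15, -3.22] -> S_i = Random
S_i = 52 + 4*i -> [52, 56, 60, 64, 68]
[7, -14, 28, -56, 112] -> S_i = 7*-2^i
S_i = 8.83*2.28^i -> [8.83, 20.13, 45.9, 104.66, 238.62]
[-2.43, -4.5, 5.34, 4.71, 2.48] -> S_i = Random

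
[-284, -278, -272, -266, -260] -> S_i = -284 + 6*i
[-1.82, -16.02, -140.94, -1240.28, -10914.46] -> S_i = -1.82*8.80^i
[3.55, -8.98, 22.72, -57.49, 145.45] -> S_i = 3.55*(-2.53)^i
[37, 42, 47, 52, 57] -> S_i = 37 + 5*i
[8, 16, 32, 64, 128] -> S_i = 8*2^i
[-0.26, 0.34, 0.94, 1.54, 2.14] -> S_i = -0.26 + 0.60*i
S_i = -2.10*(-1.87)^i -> [-2.1, 3.93, -7.34, 13.73, -25.68]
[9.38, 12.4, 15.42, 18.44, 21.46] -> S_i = 9.38 + 3.02*i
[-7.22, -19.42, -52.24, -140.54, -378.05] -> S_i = -7.22*2.69^i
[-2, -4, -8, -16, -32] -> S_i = -2*2^i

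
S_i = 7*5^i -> [7, 35, 175, 875, 4375]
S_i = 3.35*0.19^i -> [3.35, 0.64, 0.12, 0.02, 0.0]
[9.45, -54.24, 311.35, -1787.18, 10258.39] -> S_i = 9.45*(-5.74)^i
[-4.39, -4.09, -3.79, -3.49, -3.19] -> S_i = -4.39 + 0.30*i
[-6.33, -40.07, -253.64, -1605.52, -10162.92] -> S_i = -6.33*6.33^i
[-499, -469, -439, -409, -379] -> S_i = -499 + 30*i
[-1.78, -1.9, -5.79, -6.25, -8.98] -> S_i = Random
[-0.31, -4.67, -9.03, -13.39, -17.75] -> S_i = -0.31 + -4.36*i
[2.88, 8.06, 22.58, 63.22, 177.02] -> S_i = 2.88*2.80^i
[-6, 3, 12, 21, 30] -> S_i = -6 + 9*i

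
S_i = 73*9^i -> [73, 657, 5913, 53217, 478953]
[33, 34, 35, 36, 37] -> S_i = 33 + 1*i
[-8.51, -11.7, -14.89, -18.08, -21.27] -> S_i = -8.51 + -3.19*i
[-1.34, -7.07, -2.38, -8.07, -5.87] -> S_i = Random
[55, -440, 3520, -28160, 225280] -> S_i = 55*-8^i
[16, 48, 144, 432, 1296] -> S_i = 16*3^i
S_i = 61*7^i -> [61, 427, 2989, 20923, 146461]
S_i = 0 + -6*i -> [0, -6, -12, -18, -24]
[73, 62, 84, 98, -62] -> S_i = Random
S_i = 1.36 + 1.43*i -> [1.36, 2.79, 4.22, 5.65, 7.08]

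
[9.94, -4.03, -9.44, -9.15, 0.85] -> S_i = Random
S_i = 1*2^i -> [1, 2, 4, 8, 16]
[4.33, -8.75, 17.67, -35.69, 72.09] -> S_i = 4.33*(-2.02)^i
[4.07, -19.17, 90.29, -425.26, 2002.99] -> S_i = 4.07*(-4.71)^i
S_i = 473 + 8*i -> [473, 481, 489, 497, 505]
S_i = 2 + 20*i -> [2, 22, 42, 62, 82]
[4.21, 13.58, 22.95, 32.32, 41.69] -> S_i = 4.21 + 9.37*i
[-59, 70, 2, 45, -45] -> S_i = Random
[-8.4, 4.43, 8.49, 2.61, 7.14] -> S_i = Random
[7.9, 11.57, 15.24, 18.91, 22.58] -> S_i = 7.90 + 3.67*i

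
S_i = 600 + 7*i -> [600, 607, 614, 621, 628]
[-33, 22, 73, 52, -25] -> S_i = Random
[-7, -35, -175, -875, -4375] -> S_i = -7*5^i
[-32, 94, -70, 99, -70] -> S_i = Random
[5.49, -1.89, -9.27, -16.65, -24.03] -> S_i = 5.49 + -7.38*i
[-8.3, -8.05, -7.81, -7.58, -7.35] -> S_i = -8.30*0.97^i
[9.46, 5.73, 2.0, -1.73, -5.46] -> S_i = 9.46 + -3.73*i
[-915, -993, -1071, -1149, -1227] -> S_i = -915 + -78*i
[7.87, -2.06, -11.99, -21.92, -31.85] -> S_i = 7.87 + -9.93*i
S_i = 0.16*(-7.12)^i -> [0.16, -1.14, 8.11, -57.75, 411.19]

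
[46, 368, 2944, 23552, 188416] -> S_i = 46*8^i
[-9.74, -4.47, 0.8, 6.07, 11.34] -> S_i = -9.74 + 5.27*i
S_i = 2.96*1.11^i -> [2.96, 3.29, 3.65, 4.05, 4.49]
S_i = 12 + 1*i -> [12, 13, 14, 15, 16]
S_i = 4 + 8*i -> [4, 12, 20, 28, 36]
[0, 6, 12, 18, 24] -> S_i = 0 + 6*i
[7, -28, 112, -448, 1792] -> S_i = 7*-4^i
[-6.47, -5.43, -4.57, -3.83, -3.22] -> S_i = -6.47*0.84^i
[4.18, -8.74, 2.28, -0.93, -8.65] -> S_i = Random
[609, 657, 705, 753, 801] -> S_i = 609 + 48*i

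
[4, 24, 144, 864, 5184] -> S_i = 4*6^i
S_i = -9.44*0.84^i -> [-9.44, -7.93, -6.66, -5.6, -4.7]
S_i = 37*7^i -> [37, 259, 1813, 12691, 88837]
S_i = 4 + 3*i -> [4, 7, 10, 13, 16]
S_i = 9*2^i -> [9, 18, 36, 72, 144]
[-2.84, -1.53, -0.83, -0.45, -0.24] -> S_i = -2.84*0.54^i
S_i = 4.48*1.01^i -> [4.48, 4.52, 4.57, 4.62, 4.66]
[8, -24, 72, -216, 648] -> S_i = 8*-3^i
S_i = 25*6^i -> [25, 150, 900, 5400, 32400]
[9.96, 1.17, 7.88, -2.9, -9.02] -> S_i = Random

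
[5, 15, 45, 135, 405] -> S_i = 5*3^i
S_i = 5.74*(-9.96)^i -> [5.74, -57.17, 569.42, -5671.4, 56487.1]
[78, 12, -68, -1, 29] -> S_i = Random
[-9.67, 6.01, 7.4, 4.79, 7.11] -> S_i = Random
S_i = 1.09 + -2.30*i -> [1.09, -1.21, -3.51, -5.81, -8.11]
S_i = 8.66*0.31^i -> [8.66, 2.68, 0.83, 0.26, 0.08]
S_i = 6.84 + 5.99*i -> [6.84, 12.83, 18.82, 24.81, 30.8]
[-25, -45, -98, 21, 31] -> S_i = Random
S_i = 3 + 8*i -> [3, 11, 19, 27, 35]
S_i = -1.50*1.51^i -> [-1.5, -2.26, -3.42, -5.16, -7.8]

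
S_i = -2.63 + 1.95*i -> [-2.63, -0.68, 1.27, 3.22, 5.17]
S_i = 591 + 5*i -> [591, 596, 601, 606, 611]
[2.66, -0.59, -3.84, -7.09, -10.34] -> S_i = 2.66 + -3.25*i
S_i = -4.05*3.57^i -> [-4.05, -14.46, -51.62, -184.27, -657.85]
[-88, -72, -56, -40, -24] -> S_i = -88 + 16*i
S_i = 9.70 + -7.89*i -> [9.7, 1.81, -6.08, -13.97, -21.86]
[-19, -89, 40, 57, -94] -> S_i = Random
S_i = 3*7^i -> [3, 21, 147, 1029, 7203]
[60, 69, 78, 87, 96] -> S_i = 60 + 9*i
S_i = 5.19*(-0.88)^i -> [5.19, -4.57, 4.02, -3.54, 3.11]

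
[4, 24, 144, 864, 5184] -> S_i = 4*6^i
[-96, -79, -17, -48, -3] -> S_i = Random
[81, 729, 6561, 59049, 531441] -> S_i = 81*9^i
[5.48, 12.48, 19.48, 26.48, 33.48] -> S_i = 5.48 + 7.00*i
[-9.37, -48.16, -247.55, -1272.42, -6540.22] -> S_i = -9.37*5.14^i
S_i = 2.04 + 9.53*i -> [2.04, 11.57, 21.1, 30.63, 40.16]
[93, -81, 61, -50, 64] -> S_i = Random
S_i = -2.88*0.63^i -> [-2.88, -1.81, -1.14, -0.72, -0.45]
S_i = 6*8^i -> [6, 48, 384, 3072, 24576]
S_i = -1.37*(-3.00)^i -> [-1.37, 4.11, -12.33, 36.99, -110.97]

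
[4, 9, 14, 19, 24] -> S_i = 4 + 5*i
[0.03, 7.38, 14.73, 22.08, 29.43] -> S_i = 0.03 + 7.35*i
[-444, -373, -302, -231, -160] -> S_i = -444 + 71*i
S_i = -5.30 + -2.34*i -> [-5.3, -7.64, -9.98, -12.32, -14.66]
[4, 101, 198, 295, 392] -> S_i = 4 + 97*i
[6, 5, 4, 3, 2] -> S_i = 6 + -1*i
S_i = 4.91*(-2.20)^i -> [4.91, -10.8, 23.76, -52.28, 115.02]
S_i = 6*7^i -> [6, 42, 294, 2058, 14406]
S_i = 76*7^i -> [76, 532, 3724, 26068, 182476]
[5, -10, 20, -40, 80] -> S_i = 5*-2^i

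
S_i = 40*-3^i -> [40, -120, 360, -1080, 3240]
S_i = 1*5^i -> [1, 5, 25, 125, 625]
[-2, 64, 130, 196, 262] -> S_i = -2 + 66*i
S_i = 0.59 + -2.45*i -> [0.59, -1.86, -4.31, -6.76, -9.21]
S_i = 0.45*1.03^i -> [0.45, 0.46, 0.48, 0.49, 0.51]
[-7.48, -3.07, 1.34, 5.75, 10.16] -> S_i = -7.48 + 4.41*i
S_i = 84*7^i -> [84, 588, 4116, 28812, 201684]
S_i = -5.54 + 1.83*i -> [-5.54, -3.71, -1.88, -0.05, 1.78]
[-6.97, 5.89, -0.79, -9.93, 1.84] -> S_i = Random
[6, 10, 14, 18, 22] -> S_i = 6 + 4*i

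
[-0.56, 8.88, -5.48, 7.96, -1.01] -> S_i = Random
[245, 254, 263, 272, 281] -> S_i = 245 + 9*i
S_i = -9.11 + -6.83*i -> [-9.11, -15.94, -22.77, -29.6, -36.43]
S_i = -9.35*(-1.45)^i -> [-9.35, 13.56, -19.66, 28.5, -41.33]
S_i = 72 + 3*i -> [72, 75, 78, 81, 84]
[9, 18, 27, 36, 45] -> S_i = 9 + 9*i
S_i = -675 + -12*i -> [-675, -687, -699, -711, -723]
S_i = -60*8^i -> [-60, -480, -3840, -30720, -245760]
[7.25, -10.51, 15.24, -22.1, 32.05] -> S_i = 7.25*(-1.45)^i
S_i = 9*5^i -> [9, 45, 225, 1125, 5625]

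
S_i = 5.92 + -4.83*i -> [5.92, 1.09, -3.74, -8.57, -13.4]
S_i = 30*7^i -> [30, 210, 1470, 10290, 72030]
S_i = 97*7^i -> [97, 679, 4753, 33271, 232897]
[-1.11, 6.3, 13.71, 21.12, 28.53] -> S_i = -1.11 + 7.41*i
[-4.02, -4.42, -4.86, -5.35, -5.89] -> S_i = -4.02*1.10^i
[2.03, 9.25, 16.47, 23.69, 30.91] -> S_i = 2.03 + 7.22*i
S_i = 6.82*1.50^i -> [6.82, 10.23, 15.34, 23.02, 34.53]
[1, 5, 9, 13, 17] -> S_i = 1 + 4*i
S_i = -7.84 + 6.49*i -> [-7.84, -1.35, 5.14, 11.63, 18.12]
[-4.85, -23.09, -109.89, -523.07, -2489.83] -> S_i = -4.85*4.76^i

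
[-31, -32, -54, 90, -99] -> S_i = Random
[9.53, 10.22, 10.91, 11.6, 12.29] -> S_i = 9.53 + 0.69*i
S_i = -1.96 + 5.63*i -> [-1.96, 3.67, 9.3, 14.93, 20.56]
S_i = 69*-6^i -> [69, -414, 2484, -14904, 89424]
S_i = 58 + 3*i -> [58, 61, 64, 67, 70]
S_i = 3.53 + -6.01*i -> [3.53, -2.48, -8.49, -14.5, -20.51]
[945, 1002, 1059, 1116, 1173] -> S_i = 945 + 57*i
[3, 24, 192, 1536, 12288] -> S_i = 3*8^i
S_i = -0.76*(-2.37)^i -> [-0.76, 1.8, -4.27, 10.12, -23.98]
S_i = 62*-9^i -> [62, -558, 5022, -45198, 406782]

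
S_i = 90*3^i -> [90, 270, 810, 2430, 7290]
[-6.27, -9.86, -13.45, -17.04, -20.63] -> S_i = -6.27 + -3.59*i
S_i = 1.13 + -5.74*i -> [1.13, -4.61, -10.35, -16.09, -21.83]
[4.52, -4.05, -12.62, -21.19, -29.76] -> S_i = 4.52 + -8.57*i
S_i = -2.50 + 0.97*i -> [-2.5, -1.53, -0.56, 0.41, 1.38]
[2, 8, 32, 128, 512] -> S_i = 2*4^i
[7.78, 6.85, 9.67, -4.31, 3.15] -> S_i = Random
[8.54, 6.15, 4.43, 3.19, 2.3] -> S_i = 8.54*0.72^i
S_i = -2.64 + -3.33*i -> [-2.64, -5.97, -9.3, -12.63, -15.96]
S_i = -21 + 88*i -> [-21, 67, 155, 243, 331]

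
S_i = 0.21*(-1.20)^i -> [0.21, -0.25, 0.3, -0.36, 0.44]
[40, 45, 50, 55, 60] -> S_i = 40 + 5*i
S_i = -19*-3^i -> [-19, 57, -171, 513, -1539]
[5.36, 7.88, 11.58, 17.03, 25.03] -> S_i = 5.36*1.47^i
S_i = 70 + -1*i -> [70, 69, 68, 67, 66]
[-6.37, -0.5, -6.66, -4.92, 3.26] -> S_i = Random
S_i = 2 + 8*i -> [2, 10, 18, 26, 34]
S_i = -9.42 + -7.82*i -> [-9.42, -17.24, -25.06, -32.88, -40.7]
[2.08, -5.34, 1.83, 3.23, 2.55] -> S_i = Random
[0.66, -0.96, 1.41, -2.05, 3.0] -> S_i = 0.66*(-1.46)^i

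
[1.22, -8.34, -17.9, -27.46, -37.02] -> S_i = 1.22 + -9.56*i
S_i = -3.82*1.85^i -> [-3.82, -7.07, -13.07, -24.19, -44.75]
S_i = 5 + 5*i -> [5, 10, 15, 20, 25]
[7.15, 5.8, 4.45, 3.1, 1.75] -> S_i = 7.15 + -1.35*i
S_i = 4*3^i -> [4, 12, 36, 108, 324]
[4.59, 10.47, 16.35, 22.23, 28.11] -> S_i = 4.59 + 5.88*i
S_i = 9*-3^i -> [9, -27, 81, -243, 729]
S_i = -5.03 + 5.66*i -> [-5.03, 0.63, 6.29, 11.95, 17.61]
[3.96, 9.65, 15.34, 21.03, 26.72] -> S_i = 3.96 + 5.69*i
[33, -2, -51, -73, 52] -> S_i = Random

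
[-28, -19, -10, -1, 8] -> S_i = -28 + 9*i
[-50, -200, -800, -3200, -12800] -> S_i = -50*4^i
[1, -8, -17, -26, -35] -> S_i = 1 + -9*i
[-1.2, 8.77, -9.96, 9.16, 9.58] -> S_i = Random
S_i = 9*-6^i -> [9, -54, 324, -1944, 11664]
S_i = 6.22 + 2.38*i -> [6.22, 8.6, 10.98, 13.36, 15.74]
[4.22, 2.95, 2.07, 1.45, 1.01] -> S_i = 4.22*0.70^i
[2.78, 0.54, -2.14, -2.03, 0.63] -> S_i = Random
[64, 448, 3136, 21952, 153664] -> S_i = 64*7^i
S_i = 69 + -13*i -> [69, 56, 43, 30, 17]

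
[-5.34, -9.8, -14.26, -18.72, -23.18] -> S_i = -5.34 + -4.46*i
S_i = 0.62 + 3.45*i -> [0.62, 4.07, 7.52, 10.97, 14.42]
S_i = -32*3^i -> [-32, -96, -288, -864, -2592]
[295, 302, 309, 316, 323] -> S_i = 295 + 7*i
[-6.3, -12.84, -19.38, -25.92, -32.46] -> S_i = -6.30 + -6.54*i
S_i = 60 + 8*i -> [60, 68, 76, 84, 92]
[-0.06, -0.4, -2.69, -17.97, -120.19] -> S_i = -0.06*6.69^i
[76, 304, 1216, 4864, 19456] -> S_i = 76*4^i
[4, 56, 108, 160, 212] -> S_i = 4 + 52*i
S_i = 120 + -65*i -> [120, 55, -10, -75, -140]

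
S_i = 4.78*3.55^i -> [4.78, 16.97, 60.24, 213.85, 759.17]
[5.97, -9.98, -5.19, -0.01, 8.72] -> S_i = Random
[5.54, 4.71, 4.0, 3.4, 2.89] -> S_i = 5.54*0.85^i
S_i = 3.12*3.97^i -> [3.12, 12.39, 49.17, 195.22, 775.03]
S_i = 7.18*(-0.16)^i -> [7.18, -1.15, 0.18, -0.03, 0.0]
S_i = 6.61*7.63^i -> [6.61, 50.43, 384.81, 2936.13, 22402.66]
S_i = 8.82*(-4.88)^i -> [8.82, -43.04, 210.04, -1025.01, 5002.05]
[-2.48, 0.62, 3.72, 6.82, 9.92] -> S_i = -2.48 + 3.10*i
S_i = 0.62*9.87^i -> [0.62, 6.12, 60.4, 596.13, 5883.83]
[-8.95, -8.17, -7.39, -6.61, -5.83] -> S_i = -8.95 + 0.78*i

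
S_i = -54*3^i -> [-54, -162, -486, -1458, -4374]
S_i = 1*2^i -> [1, 2, 4, 8, 16]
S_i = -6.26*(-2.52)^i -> [-6.26, 15.78, -39.75, 100.18, -252.45]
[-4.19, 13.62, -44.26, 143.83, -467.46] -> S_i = -4.19*(-3.25)^i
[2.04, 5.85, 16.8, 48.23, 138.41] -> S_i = 2.04*2.87^i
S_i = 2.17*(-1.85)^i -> [2.17, -4.01, 7.43, -13.74, 25.42]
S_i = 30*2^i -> [30, 60, 120, 240, 480]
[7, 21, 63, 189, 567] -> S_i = 7*3^i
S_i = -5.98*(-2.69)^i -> [-5.98, 16.09, -43.27, 116.4, -313.12]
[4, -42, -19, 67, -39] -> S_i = Random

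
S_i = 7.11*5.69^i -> [7.11, 40.46, 230.19, 1309.8, 7452.79]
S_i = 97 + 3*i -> [97, 100, 103, 106, 109]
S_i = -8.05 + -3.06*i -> [-8.05, -11.11, -14.17, -17.23, -20.29]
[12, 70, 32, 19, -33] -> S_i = Random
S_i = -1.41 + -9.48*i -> [-1.41, -10.89, -20.37, -29.85, -39.33]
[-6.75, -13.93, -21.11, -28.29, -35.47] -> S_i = -6.75 + -7.18*i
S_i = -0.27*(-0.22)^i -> [-0.27, 0.06, -0.01, 0.0, -0.0]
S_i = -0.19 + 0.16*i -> [-0.19, -0.03, 0.13, 0.29, 0.45]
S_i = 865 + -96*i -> [865, 769, 673, 577, 481]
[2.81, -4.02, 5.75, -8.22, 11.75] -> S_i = 2.81*(-1.43)^i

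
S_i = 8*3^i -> [8, 24, 72, 216, 648]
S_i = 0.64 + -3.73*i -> [0.64, -3.09, -6.82, -10.55, -14.28]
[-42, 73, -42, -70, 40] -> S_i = Random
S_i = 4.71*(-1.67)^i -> [4.71, -7.87, 13.14, -21.94, 36.63]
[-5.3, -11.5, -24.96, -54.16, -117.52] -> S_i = -5.30*2.17^i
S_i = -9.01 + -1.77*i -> [-9.01, -10.78, -12.55, -14.32, -16.09]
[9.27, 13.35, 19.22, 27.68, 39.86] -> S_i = 9.27*1.44^i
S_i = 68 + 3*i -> [68, 71, 74, 77, 80]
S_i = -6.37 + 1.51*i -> [-6.37, -4.86, -3.35, -1.84, -0.33]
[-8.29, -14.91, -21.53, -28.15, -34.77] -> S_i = -8.29 + -6.62*i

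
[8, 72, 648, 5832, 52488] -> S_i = 8*9^i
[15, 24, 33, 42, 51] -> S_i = 15 + 9*i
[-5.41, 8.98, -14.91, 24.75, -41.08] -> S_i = -5.41*(-1.66)^i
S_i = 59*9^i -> [59, 531, 4779, 43011, 387099]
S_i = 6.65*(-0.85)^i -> [6.65, -5.65, 4.8, -4.08, 3.47]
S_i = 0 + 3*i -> [0, 3, 6, 9, 12]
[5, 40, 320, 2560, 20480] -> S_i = 5*8^i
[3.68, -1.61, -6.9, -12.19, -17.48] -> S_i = 3.68 + -5.29*i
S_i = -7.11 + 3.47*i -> [-7.11, -3.64, -0.17, 3.3, 6.77]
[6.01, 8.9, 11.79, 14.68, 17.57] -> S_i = 6.01 + 2.89*i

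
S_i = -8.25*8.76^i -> [-8.25, -72.27, -633.09, -5545.83, -48581.44]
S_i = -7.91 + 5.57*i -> [-7.91, -2.34, 3.23, 8.8, 14.37]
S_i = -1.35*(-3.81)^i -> [-1.35, 5.14, -19.6, 74.66, -284.47]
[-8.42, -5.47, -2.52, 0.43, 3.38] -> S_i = -8.42 + 2.95*i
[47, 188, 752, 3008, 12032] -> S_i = 47*4^i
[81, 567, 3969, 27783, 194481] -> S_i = 81*7^i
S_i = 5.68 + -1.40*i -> [5.68, 4.28, 2.88, 1.48, 0.08]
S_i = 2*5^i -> [2, 10, 50, 250, 1250]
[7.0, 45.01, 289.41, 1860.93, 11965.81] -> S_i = 7.00*6.43^i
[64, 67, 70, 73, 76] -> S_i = 64 + 3*i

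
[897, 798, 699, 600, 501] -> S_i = 897 + -99*i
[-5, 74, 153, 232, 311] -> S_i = -5 + 79*i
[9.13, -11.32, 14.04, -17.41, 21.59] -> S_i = 9.13*(-1.24)^i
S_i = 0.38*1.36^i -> [0.38, 0.52, 0.7, 0.96, 1.3]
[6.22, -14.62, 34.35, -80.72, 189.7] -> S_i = 6.22*(-2.35)^i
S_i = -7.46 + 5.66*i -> [-7.46, -1.8, 3.86, 9.52, 15.18]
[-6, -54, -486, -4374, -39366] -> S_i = -6*9^i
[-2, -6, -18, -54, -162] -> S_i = -2*3^i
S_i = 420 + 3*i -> [420, 423, 426, 429, 432]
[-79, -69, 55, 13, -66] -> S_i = Random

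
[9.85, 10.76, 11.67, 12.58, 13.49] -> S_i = 9.85 + 0.91*i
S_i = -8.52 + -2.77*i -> [-8.52, -11.29, -14.06, -16.83, -19.6]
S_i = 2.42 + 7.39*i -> [2.42, 9.81, 17.2, 24.59, 31.98]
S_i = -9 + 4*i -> [-9, -5, -1, 3, 7]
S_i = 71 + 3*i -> [71, 74, 77, 80, 83]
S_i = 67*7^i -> [67, 469, 3283, 22981, 160867]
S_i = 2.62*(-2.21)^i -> [2.62, -5.79, 12.8, -28.28, 62.5]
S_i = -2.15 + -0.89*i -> [-2.15, -3.04, -3.93, -4.82, -5.71]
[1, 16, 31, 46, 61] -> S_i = 1 + 15*i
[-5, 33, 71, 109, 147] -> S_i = -5 + 38*i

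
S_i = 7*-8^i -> [7, -56, 448, -3584, 28672]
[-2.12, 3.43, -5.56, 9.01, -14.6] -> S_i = -2.12*(-1.62)^i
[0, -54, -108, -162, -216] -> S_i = 0 + -54*i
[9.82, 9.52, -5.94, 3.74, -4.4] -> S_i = Random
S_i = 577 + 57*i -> [577, 634, 691, 748, 805]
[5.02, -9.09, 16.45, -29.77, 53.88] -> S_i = 5.02*(-1.81)^i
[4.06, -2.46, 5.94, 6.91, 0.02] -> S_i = Random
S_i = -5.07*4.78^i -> [-5.07, -24.23, -115.84, -553.72, -2646.79]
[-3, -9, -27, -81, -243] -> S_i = -3*3^i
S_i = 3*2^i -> [3, 6, 12, 24, 48]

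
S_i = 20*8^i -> [20, 160, 1280, 10240, 81920]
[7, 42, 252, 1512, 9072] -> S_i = 7*6^i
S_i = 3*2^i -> [3, 6, 12, 24, 48]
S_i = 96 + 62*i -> [96, 158, 220, 282, 344]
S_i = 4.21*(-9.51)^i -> [4.21, -40.04, 380.75, -3620.96, 34435.32]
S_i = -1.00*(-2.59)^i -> [-1.0, 2.59, -6.71, 17.37, -45.0]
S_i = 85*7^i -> [85, 595, 4165, 29155, 204085]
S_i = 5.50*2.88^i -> [5.5, 15.84, 45.62, 131.38, 378.38]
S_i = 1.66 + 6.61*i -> [1.66, 8.27, 14.88, 21.49, 28.1]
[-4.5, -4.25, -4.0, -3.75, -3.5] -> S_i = -4.50 + 0.25*i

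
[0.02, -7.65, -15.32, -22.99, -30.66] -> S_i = 0.02 + -7.67*i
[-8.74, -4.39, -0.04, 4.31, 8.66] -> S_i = -8.74 + 4.35*i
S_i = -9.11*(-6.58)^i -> [-9.11, 59.94, -394.43, 2595.35, -17077.41]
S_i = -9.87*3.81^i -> [-9.87, -37.6, -143.27, -545.87, -2079.78]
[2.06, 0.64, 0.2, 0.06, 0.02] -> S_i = 2.06*0.31^i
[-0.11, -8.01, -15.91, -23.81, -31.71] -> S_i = -0.11 + -7.90*i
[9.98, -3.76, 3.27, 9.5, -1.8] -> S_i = Random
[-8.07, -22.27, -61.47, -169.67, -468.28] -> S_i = -8.07*2.76^i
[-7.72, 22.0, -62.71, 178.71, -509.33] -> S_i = -7.72*(-2.85)^i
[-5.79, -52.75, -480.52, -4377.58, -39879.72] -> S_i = -5.79*9.11^i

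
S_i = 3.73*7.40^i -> [3.73, 27.6, 204.25, 1511.49, 11184.99]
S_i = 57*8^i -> [57, 456, 3648, 29184, 233472]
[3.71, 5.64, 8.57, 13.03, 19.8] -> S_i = 3.71*1.52^i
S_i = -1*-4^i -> [-1, 4, -16, 64, -256]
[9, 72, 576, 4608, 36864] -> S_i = 9*8^i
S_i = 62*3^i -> [62, 186, 558, 1674, 5022]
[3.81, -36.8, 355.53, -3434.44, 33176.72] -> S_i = 3.81*(-9.66)^i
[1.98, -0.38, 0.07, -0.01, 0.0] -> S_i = 1.98*(-0.19)^i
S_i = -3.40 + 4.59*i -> [-3.4, 1.19, 5.78, 10.37, 14.96]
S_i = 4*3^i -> [4, 12, 36, 108, 324]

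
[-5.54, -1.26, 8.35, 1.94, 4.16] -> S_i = Random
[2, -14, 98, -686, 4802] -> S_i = 2*-7^i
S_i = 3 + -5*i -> [3, -2, -7, -12, -17]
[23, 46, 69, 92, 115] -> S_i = 23 + 23*i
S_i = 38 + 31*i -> [38, 69, 100, 131, 162]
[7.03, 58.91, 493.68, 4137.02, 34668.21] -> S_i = 7.03*8.38^i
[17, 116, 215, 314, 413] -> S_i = 17 + 99*i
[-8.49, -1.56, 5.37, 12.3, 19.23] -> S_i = -8.49 + 6.93*i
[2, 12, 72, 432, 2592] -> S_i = 2*6^i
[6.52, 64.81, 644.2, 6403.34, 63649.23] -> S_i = 6.52*9.94^i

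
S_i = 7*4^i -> [7, 28, 112, 448, 1792]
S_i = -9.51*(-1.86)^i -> [-9.51, 17.69, -32.9, 61.2, -113.82]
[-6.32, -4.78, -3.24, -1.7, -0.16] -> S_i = -6.32 + 1.54*i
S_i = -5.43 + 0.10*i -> [-5.43, -5.33, -5.23, -5.13, -5.03]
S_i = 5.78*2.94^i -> [5.78, 16.99, 49.96, 146.88, 431.83]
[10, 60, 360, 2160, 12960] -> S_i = 10*6^i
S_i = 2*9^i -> [2, 18, 162, 1458, 13122]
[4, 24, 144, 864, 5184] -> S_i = 4*6^i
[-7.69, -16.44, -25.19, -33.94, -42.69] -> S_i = -7.69 + -8.75*i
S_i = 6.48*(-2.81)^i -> [6.48, -18.21, 51.17, -143.78, 404.02]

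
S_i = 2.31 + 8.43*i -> [2.31, 10.74, 19.17, 27.6, 36.03]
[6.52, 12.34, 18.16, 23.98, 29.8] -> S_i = 6.52 + 5.82*i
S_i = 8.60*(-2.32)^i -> [8.6, -19.95, 46.29, -107.39, 249.14]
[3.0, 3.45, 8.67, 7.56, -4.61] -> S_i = Random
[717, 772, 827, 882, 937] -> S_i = 717 + 55*i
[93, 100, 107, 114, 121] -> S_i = 93 + 7*i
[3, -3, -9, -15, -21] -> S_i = 3 + -6*i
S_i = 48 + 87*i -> [48, 135, 222, 309, 396]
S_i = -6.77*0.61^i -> [-6.77, -4.13, -2.52, -1.54, -0.94]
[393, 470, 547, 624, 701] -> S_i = 393 + 77*i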